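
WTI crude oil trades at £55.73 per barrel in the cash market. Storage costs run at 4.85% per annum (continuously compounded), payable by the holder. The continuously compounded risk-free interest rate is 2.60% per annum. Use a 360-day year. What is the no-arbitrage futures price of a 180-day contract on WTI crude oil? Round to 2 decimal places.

Net carry = r + u − y = 0.0260 + 0.0485 − 0.0000 = 0.0745
F = S·e^((r+u−y)T) = 55.73 · e^(0.0745 × 180/360) = 55.73 · e^0.037250
= 55.73 × 1.037952 = £57.85 per barrel

£57.85 per barrel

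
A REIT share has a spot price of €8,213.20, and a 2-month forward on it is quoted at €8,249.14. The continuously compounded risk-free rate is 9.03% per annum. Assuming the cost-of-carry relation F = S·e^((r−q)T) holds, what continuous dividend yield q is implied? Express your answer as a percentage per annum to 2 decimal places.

From F = S·e^((r−q)T): (r − q) = ln(F/S)/T
ln(8249.14/8213.20) = ln(1.004376) = 0.004366
(r − q) = 0.004366 / (2/12) = 0.026196
q = r − ln(F/S)/T = 0.0903 − 0.026196 = 0.064104
q = 6.41%

6.41%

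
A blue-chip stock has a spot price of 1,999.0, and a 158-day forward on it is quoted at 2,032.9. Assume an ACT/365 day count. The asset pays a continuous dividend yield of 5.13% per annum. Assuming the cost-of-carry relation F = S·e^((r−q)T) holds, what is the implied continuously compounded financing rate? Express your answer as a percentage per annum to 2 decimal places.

9.01%

From F = S·e^((r−q)T): (r − q) = ln(F/S)/T
ln(2032.9/1999.0) = ln(1.016958) = 0.016816
(r − q) = 0.016816 / (158/365) = 0.038847
r = ln(F/S)/T + q = 0.038847 + 0.0513 = 0.090147
r = 9.01%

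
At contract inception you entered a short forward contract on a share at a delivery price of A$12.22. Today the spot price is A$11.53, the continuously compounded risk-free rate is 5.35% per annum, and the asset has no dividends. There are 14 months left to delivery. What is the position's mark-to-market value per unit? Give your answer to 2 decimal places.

Current fair forward for the remaining 14 months: F = S·e^(r·T), r = 0.0535
F = 11.53 · e^(0.0535 × 14/12) = 11.53 × 1.064406 = 12.2726
Value of long forward = (F − K)·e^(−rT) = (12.2726 − 12.22) · e^(−0.0535·14/12)
= 0.0526 × 0.939491 = 0.05
Short position value = −(long value) = -A$0.05

-A$0.05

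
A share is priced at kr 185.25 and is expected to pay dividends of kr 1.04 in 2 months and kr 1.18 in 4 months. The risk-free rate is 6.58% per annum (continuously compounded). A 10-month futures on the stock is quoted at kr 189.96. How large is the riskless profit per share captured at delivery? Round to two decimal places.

kr 3.43 per share

PV(dividends) I = 1.04·e^(−0.0658·2/12) + 1.18·e^(−0.0658·4/12) = 2.1831
Fair futures F* = (S − I)·e^(rT) = (185.25 − 2.1831)·e^0.054833 = 183.0669 × 1.056364 = 193.3853
Market kr 189.96 < fair 193.3853: forward underpriced → reverse cash-and-carry (short the stock, invest proceeds at r, pay the dividends, go long the forward).
Profit at T = |F_mkt − F*| = |189.96 − 193.3853| = kr 3.43 per share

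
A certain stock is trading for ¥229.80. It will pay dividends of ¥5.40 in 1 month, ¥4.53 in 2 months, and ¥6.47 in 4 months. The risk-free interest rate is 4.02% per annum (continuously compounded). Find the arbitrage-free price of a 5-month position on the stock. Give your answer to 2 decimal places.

¥217.14

PV(dividends) I = 5.40·e^(−0.0402·1/12) + 4.53·e^(−0.0402·2/12) + 6.47·e^(−0.0402·4/12)
I = 5.3819 + 4.4998 + 6.3839 = 16.2656
F = (S − I)·e^(rT) = (229.80 − 16.2656) · e^(0.0402·5/12)
= 213.5344 · e^0.016750 = 213.5344 × 1.016891 = ¥217.14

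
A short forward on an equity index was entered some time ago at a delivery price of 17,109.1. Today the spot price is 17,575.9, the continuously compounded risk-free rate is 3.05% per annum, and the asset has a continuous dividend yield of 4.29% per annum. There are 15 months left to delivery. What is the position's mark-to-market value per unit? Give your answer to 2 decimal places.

-189.12

Current fair forward for the remaining 15 months: F = S·e^((r − q)·T), (r − q) = 0.0305 − 0.0429 = -0.0124
F = 17575.9 · e^(-0.0124 × 15/12) = 17575.9 × 0.98461951 = 17305.5740
Value of long forward = (F − K)·e^(−rT) = (17305.5740 − 17109.1) · e^(−0.0305·15/12)
= 196.4740 × 0.96259261 = 189.12
Short position value = −(long value) = -189.12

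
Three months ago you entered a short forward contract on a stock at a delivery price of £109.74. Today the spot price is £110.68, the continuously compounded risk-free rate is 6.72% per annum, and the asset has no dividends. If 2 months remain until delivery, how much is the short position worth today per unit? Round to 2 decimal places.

Current fair forward for the remaining 2 months: F = S·e^(r·T), r = 0.0672
F = 110.68 · e^(0.0672 × 2/12) = 110.68 × 1.011263 = 111.9266
Value of long forward = (F − K)·e^(−rT) = (111.9266 − 109.74) · e^(−0.0672·2/12)
= 2.1866 × 0.988862 = 2.16
Short position value = −(long value) = -£2.16

-£2.16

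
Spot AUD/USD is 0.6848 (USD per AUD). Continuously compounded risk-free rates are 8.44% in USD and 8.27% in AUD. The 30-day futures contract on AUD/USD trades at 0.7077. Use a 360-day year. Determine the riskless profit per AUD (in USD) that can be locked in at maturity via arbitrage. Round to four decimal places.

0.0228 per AUD (in USD)

Fair futures: F* = S·e^(carry·T), with carry = (r_USD − r_AUD) = 0.0844 − 0.0827 = 0.0017
F* = 0.6848 · e^(0.0017 × 30/360) = 0.6848 · e^0.000142 = 0.6848 × 1.000142 = 0.6849
Market 0.7077 > fair 0.6849: forward overpriced → cash-and-carry (buy spot, short the forward).
At maturity, profit = |F_mkt − F*| = |0.7077 − 0.6849| = 0.0228 per AUD (in USD)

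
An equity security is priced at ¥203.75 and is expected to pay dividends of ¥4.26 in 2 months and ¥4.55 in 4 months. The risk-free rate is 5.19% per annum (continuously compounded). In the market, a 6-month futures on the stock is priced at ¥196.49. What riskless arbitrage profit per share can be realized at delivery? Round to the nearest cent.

¥3.69 per share

PV(dividends) I = 4.26·e^(−0.0519·2/12) + 4.55·e^(−0.0519·4/12) = 8.6953
Fair futures F* = (S − I)·e^(rT) = (203.75 − 8.6953)·e^0.025950 = 195.0547 × 1.026290 = 200.1827
Market ¥196.49 < fair 200.1827: forward underpriced → reverse cash-and-carry (short the stock, invest proceeds at r, pay the dividends, go long the forward).
Profit at T = |F_mkt − F*| = |196.49 − 200.1827| = ¥3.69 per share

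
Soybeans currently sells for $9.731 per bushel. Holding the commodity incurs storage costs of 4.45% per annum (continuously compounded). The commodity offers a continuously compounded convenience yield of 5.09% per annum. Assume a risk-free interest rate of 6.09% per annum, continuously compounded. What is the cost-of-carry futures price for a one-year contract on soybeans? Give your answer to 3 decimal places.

Net carry = r + u − y = 0.0609 + 0.0445 − 0.0509 = 0.0545
F = S·e^((r+u−y)T) = 9.731 · e^(0.0545 × 12/12) = 9.731 · e^0.054500
= 9.731 × 1.056012 = $10.276 per bushel

$10.276 per bushel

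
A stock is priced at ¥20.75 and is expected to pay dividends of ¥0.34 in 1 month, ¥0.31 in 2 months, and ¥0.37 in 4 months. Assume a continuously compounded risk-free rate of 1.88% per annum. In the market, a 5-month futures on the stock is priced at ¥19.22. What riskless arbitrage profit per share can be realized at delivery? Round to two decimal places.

PV(dividends) I = 0.34·e^(−0.0188·1/12) + 0.31·e^(−0.0188·2/12) + 0.37·e^(−0.0188·4/12) = 1.0162
Fair futures F* = (S − I)·e^(rT) = (20.75 − 1.0162)·e^0.007833 = 19.7338 × 1.007864 = 19.8890
Market ¥19.22 < fair 19.8890: forward underpriced → reverse cash-and-carry (short the stock, invest proceeds at r, pay the dividends, go long the forward).
Profit at T = |F_mkt − F*| = |19.22 − 19.8890| = ¥0.67 per share

¥0.67 per share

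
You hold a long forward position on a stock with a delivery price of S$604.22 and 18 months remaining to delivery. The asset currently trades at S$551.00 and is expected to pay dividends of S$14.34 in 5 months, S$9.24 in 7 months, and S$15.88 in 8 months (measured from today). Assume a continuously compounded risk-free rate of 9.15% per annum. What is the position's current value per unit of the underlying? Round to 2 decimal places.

-S$13.23

PV(remaining dividends) I = 14.34·e^(−0.0915·5/12) + 9.24·e^(−0.0915·7/12) + 15.88·e^(−0.0915·8/12) = 37.5036
Current forward F = (S − I)·e^(rT) = (551.00 − 37.5036)·e^(0.0915·18/12) = 513.4964 × 1.147115 = 589.0394
Value (long) = (F − K)·e^(−rT) = (589.0394 − 604.22) × 0.871752 = -13.2337
Value = -S$13.23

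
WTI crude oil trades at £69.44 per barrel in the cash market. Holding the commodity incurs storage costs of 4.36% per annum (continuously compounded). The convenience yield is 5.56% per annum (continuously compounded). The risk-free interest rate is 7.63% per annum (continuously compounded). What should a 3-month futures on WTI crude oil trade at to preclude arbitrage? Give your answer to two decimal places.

Net carry = r + u − y = 0.0763 + 0.0436 − 0.0556 = 0.0643
F = S·e^((r+u−y)T) = 69.44 · e^(0.0643 × 3/12) = 69.44 · e^0.016075
= 69.44 × 1.016205 = £70.57 per barrel

£70.57 per barrel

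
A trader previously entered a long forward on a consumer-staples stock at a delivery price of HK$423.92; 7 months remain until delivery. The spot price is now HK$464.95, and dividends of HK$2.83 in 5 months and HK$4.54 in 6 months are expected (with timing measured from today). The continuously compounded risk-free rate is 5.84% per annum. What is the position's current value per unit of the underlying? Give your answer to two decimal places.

HK$48.06

PV(remaining dividends) I = 2.83·e^(−0.0584·5/12) + 4.54·e^(−0.0584·6/12) = 7.1713
Current forward F = (S − I)·e^(rT) = (464.95 − 7.1713)·e^(0.0584·7/12) = 457.7787 × 1.034654 = 473.6426
Value (long) = (F − K)·e^(−rT) = (473.6426 − 423.92) × 0.966507 = 48.0572
Value = HK$48.06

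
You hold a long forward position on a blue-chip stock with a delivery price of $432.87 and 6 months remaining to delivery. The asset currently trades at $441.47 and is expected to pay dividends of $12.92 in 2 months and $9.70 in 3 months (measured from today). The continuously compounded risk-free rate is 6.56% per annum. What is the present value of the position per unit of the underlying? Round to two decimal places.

$0.25

PV(remaining dividends) I = 12.92·e^(−0.0656·2/12) + 9.70·e^(−0.0656·3/12) = 22.3217
Current forward F = (S − I)·e^(rT) = (441.47 − 22.3217)·e^(0.0656·6/12) = 419.1483 × 1.033344 = 433.1244
Value (long) = (F − K)·e^(−rT) = (433.1244 − 432.87) × 0.967732 = 0.2462
Value = $0.25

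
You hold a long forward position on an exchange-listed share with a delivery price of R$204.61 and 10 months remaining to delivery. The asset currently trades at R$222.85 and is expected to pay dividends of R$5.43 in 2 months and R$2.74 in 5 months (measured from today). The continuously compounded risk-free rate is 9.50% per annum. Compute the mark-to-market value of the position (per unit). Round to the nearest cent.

R$25.84

PV(remaining dividends) I = 5.43·e^(−0.0950·2/12) + 2.74·e^(−0.0950·5/12) = 7.9784
Current forward F = (S − I)·e^(rT) = (222.85 − 7.9784)·e^(0.0950·10/12) = 214.8716 × 1.082385 = 232.5738
Value (long) = (F − K)·e^(−rT) = (232.5738 − 204.61) × 0.923886 = 25.8354
Value = R$25.84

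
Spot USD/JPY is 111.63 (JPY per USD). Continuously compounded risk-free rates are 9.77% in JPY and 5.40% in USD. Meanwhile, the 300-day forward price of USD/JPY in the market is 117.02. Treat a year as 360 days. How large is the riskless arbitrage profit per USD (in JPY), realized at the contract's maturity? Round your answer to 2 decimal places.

1.25 per USD (in JPY)

Fair forward: F* = S·e^(carry·T), with carry = (r_JPY − r_USD) = 0.0977 − 0.0540 = 0.0437
F* = 111.63 · e^(0.0437 × 300/360) = 111.63 · e^0.036417 = 111.63 × 1.037088 = 115.7701
Market 117.02 > fair 115.7701: forward overpriced → cash-and-carry (buy spot, short the forward).
At maturity, profit = |F_mkt − F*| = |117.02 − 115.7701| = 1.25 per USD (in JPY)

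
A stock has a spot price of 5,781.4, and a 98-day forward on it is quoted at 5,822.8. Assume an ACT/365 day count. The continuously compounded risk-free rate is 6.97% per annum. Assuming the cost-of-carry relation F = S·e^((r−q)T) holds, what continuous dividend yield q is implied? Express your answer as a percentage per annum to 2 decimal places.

From F = S·e^((r−q)T): (r − q) = ln(F/S)/T
ln(5822.8/5781.4) = ln(1.007161) = 0.007135
(r − q) = 0.007135 / (98/365) = 0.026574
q = r − ln(F/S)/T = 0.0697 − 0.026574 = 0.043126
q = 4.31%

4.31%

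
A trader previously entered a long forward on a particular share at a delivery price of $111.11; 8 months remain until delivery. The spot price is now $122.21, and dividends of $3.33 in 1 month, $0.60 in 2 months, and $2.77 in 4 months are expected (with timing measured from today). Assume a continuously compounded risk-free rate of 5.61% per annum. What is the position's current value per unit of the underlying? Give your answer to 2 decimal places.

PV(remaining dividends) I = 3.33·e^(−0.0561·1/12) + 0.60·e^(−0.0561·2/12) + 2.77·e^(−0.0561·4/12) = 6.6276
Current forward F = (S − I)·e^(rT) = (122.21 − 6.6276)·e^(0.0561·8/12) = 115.5824 × 1.038108 = 119.9870
Value (long) = (F − K)·e^(−rT) = (119.9870 − 111.11) × 0.963291 = 8.5511
Value = $8.55

$8.55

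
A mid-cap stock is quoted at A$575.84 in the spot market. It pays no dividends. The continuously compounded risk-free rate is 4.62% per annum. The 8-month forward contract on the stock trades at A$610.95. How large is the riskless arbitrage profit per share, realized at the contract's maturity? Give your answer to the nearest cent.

A$17.10 per share

Fair forward: F* = S·e^(carry·T), with carry = r = 0.0462
F* = 575.84 · e^(0.0462 × 8/12) = 575.84 · e^0.030800 = 575.84 × 1.031279 = A$593.8517
Market A$610.95 > fair A$593.8517: forward overpriced → cash-and-carry (buy spot, short the forward).
At maturity, profit = |F_mkt − F*| = |610.95 − 593.8517| = A$17.10 per share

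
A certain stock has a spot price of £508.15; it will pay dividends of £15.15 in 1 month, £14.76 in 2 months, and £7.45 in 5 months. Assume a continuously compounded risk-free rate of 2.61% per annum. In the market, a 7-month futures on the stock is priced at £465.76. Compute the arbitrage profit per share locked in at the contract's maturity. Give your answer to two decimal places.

PV(dividends) I = 15.15·e^(−0.0261·1/12) + 14.76·e^(−0.0261·2/12) + 7.45·e^(−0.0261·5/12) = 37.1824
Fair futures F* = (S − I)·e^(rT) = (508.15 − 37.1824)·e^0.015225 = 470.9676 × 1.015341 = 478.1927
Market £465.76 < fair 478.1927: forward underpriced → reverse cash-and-carry (short the stock, invest proceeds at r, pay the dividends, go long the forward).
Profit at T = |F_mkt − F*| = |465.76 − 478.1927| = £12.43 per share

£12.43 per share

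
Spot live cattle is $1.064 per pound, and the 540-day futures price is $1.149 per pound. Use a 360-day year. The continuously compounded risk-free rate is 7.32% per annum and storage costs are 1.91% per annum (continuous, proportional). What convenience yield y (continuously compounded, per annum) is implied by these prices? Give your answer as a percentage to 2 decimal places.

4.11%

F = S·e^((r+u−y)T) ⇒ (r+u−y) = ln(F/S)/T
ln(1.149/1.064) = 0.076857; /T ⇒ 0.051238
y = r + u − ln(F/S)/T = 0.0732 + 0.0191 − 0.051238 = 0.041062
y = 4.11%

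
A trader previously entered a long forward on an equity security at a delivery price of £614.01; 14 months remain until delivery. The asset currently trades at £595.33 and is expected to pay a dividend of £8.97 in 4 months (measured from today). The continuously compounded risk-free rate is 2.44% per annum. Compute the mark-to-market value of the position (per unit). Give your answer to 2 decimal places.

-£10.34

PV(remaining dividends) I = 8.97·e^(−0.0244·4/12) = 8.8973
Current forward F = (S − I)·e^(rT) = (595.33 − 8.8973)·e^(0.0244·14/12) = 586.4327 × 1.028876 = 603.3665
Value (long) = (F − K)·e^(−rT) = (603.3665 − 614.01) × 0.971935 = -10.3448
Value = -£10.34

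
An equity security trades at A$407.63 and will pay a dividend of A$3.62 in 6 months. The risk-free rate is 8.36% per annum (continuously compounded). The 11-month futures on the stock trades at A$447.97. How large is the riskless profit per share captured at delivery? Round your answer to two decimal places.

PV(dividends) I = 3.62·e^(−0.0836·6/12) = 3.4718
Fair futures F* = (S − I)·e^(rT) = (407.63 − 3.4718)·e^0.076633 = 404.1582 × 1.079646 = 436.3478
Market A$447.97 > fair 436.3478: forward overpriced → cash-and-carry (borrow at r, buy the stock and collect the dividends, short the forward).
Profit at T = |F_mkt − F*| = |447.97 − 436.3478| = A$11.62 per share

A$11.62 per share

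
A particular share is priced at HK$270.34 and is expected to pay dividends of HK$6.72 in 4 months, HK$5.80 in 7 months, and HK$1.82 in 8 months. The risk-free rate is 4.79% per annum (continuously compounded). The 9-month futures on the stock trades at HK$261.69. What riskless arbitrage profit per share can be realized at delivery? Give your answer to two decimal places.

PV(dividends) I = 6.72·e^(−0.0479·4/12) + 5.80·e^(−0.0479·7/12) + 1.82·e^(−0.0479·8/12) = 14.0165
Fair futures F* = (S − I)·e^(rT) = (270.34 − 14.0165)·e^0.035925 = 256.3235 × 1.036578 = 265.6993
Market HK$261.69 < fair 265.6993: forward underpriced → reverse cash-and-carry (short the stock, invest proceeds at r, pay the dividends, go long the forward).
Profit at T = |F_mkt − F*| = |261.69 − 265.6993| = HK$4.01 per share

HK$4.01 per share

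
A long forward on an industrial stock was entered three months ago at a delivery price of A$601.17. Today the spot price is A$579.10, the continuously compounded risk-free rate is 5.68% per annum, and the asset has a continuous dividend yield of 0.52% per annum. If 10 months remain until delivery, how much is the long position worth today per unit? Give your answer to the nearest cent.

A$3.22

Current fair forward for the remaining 10 months: F = S·e^((r − q)·T), (r − q) = 0.0568 − 0.0052 = 0.0516
F = 579.10 · e^(0.0516 × 10/12) = 579.10 × 1.043938 = 604.5445
Value of long forward = (F − K)·e^(−rT) = (604.5445 − 601.17) · e^(−0.0568·10/12)
= 3.3745 × 0.953769 = 3.22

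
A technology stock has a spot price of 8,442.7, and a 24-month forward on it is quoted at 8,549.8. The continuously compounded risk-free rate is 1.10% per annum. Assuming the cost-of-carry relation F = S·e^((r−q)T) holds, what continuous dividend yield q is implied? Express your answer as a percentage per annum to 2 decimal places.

0.47%

From F = S·e^((r−q)T): (r − q) = ln(F/S)/T
ln(8549.8/8442.7) = ln(1.012686) = 0.012606
(r − q) = 0.012606 / (24/12) = 0.006303
q = r − ln(F/S)/T = 0.0110 − 0.006303 = 0.004697
q = 0.47%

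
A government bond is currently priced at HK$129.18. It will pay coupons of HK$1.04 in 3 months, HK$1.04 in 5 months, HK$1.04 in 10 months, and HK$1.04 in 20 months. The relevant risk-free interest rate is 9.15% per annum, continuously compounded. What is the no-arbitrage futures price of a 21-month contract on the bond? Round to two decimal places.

HK$147.07

PV(coupons) I = 1.04·e^(−0.0915·3/12) + 1.04·e^(−0.0915·5/12) + 1.04·e^(−0.0915·10/12) + 1.04·e^(−0.0915·20/12)
I = 1.0165 + 1.0011 + 0.9636 + 0.8929 = 3.8741
F = (S − I)·e^(rT) = (129.18 − 3.8741) · e^(0.0915·21/12)
= 125.3059 · e^0.160125 = 125.3059 × 1.173658 = HK$147.07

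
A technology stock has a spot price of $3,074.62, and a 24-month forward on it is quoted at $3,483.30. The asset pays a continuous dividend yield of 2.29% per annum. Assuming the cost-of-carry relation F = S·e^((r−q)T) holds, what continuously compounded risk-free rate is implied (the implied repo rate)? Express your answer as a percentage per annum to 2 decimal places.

From F = S·e^((r−q)T): (r − q) = ln(F/S)/T
ln(3483.30/3074.62) = ln(1.132920) = 0.124798
(r − q) = 0.124798 / (24/12) = 0.062399
r = ln(F/S)/T + q = 0.062399 + 0.0229 = 0.085299
r = 8.53%

8.53%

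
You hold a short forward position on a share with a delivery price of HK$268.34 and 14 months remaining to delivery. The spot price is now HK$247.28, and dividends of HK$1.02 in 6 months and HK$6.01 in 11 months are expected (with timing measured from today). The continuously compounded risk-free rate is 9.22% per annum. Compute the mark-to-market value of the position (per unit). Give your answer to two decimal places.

PV(remaining dividends) I = 1.02·e^(−0.0922·6/12) + 6.01·e^(−0.0922·11/12) = 6.4970
Current forward F = (S − I)·e^(rT) = (247.28 − 6.4970)·e^(0.0922·14/12) = 240.7830 × 1.113565 = 268.1275
Value (long) = (F − K)·e^(−rT) = (268.1275 − 268.34) × 0.898017 = -0.1908
Short position value = −(long value) = HK$0.19

HK$0.19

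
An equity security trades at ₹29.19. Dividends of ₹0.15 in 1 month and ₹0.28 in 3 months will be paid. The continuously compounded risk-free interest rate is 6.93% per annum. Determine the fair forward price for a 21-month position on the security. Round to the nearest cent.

₹32.47

PV(dividends) I = 0.15·e^(−0.0693·1/12) + 0.28·e^(−0.0693·3/12)
I = 0.1491 + 0.2752 = 0.4243
F = (S − I)·e^(rT) = (29.19 − 0.4243) · e^(0.0693·21/12)
= 28.7657 · e^0.121275 = 28.7657 × 1.128935 = ₹32.47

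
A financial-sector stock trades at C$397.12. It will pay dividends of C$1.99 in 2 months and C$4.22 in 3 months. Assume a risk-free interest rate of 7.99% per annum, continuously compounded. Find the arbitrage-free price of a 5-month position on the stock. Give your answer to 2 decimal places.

PV(dividends) I = 1.99·e^(−0.0799·2/12) + 4.22·e^(−0.0799·3/12)
I = 1.9637 + 4.1365 = 6.1002
F = (S − I)·e^(rT) = (397.12 − 6.1002) · e^(0.0799·5/12)
= 391.0198 · e^0.033292 = 391.0198 × 1.033852 = C$404.26

C$404.26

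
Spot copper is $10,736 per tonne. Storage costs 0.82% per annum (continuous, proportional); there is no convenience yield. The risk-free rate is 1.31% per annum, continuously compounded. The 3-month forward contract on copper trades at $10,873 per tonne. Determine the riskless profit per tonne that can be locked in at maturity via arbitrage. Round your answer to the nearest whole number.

Fair forward: F* = S·e^(carry·T), with carry = (r + u) = 0.0131 + 0.0082 = 0.0213
F* = 10736 · e^(0.0213 × 3/12) = 10736 · e^0.005325 = 10736 × 1.005339 = $10793.3195
Market $10873 > fair $10793.3195: forward overpriced → cash-and-carry (buy spot, short the forward).
At maturity, profit = |F_mkt − F*| = |10873 − 10793.3195| = $80 per tonne

$80 per tonne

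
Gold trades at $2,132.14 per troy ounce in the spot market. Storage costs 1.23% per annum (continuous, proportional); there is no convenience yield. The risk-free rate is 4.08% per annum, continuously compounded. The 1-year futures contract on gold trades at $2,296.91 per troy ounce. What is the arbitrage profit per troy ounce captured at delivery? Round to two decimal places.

$48.49 per troy ounce

Fair futures: F* = S·e^(carry·T), with carry = (r + u) = 0.0408 + 0.0123 = 0.0531
F* = 2132.14 · e^(0.0531 × 12/12) = 2132.14 · e^0.05310000 = 2132.14 × 1.05453509 = $2248.4164
Market $2296.91 > fair $2248.4164: forward overpriced → cash-and-carry (buy spot, short the forward).
At maturity, profit = |F_mkt − F*| = |2296.91 − 2248.4164| = $48.49 per troy ounce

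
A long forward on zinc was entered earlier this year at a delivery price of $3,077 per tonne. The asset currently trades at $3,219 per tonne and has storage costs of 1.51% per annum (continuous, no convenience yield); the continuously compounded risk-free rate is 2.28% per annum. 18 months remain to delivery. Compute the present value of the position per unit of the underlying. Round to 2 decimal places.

Current fair forward for the remaining 18 months: F = S·e^((r + u)·T), (r + u) = 0.0228 + 0.0151 = 0.0379
F = 3219 · e^(0.0379 × 18/12) = 3219 × 1.05849702 = 3407.3019
Value of long forward = (F − K)·e^(−rT) = (3407.3019 − 3077) · e^(−0.0228·18/12)
= 330.3019 × 0.96637821 = 319.20

$319.20 per tonne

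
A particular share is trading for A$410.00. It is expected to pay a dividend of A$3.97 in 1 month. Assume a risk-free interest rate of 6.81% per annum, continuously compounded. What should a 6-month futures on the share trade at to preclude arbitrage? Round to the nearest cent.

PV(dividends) I = 3.97·e^(−0.0681·1/12)
I = 3.9475
F = (S − I)·e^(rT) = (410.00 − 3.9475) · e^(0.0681·6/12)
= 406.0525 · e^0.034050 = 406.0525 × 1.034636 = A$420.12

A$420.12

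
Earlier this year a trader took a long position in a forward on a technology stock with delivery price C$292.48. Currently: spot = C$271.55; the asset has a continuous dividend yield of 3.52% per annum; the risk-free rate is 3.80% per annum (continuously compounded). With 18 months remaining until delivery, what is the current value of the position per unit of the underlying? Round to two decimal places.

Current fair forward for the remaining 18 months: F = S·e^((r − q)·T), (r − q) = 0.0380 − 0.0352 = 0.0028
F = 271.55 · e^(0.0028 × 18/12) = 271.55 × 1.004209 = 272.6930
Value of long forward = (F − K)·e^(−rT) = (272.6930 − 292.48) · e^(−0.0380·18/12)
= -19.7870 × 0.944594 = -18.69

-C$18.69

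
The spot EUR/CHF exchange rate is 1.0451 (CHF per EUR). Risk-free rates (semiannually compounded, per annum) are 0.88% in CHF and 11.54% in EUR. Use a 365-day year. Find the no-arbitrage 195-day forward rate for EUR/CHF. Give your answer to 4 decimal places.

By covered interest parity, F = S · (1+r_CHF/2)^(2T) / (1+r_EUR/2)^(2T)
= 1.0451 × 1.004702 / 1.061772 = 1.0451 × 0.946250
F = 0.9889 CHF per EUR

0.9889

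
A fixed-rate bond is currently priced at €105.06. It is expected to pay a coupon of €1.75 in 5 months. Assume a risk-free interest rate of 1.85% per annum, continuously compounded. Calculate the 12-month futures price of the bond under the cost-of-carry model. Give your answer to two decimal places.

PV(coupons) I = 1.75·e^(−0.0185·5/12)
I = 1.7366
F = (S − I)·e^(rT) = (105.06 − 1.7366) · e^(0.0185·12/12)
= 103.3234 · e^0.018500 = 103.3234 × 1.018672 = €105.25

€105.25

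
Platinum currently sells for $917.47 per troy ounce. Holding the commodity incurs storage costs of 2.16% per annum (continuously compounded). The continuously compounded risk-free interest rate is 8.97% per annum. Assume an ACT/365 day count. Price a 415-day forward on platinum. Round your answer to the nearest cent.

Net carry = r + u − y = 0.0897 + 0.0216 − 0.0000 = 0.1113
F = S·e^((r+u−y)T) = 917.47 · e^(0.1113 × 415/365) = 917.47 · e^0.126547
= 917.47 × 1.134903 = $1,041.24 per troy ounce

$1,041.24 per troy ounce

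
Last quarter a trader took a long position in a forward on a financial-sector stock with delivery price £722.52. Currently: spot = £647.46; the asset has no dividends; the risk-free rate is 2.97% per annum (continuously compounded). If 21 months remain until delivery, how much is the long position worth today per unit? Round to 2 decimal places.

Current fair forward for the remaining 21 months: F = S·e^(r·T), r = 0.0297
F = 647.46 · e^(0.0297 × 21/12) = 647.46 × 1.053349 = 682.0013
Value of long forward = (F − K)·e^(−rT) = (682.0013 − 722.52) · e^(−0.0297·21/12)
= -40.5187 × 0.949353 = -38.47

-£38.47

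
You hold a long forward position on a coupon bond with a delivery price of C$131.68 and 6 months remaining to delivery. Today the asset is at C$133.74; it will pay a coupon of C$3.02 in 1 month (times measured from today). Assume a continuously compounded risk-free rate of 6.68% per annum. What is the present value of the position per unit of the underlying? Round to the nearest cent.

PV(remaining coupons) I = 3.02·e^(−0.0668·1/12) = 3.0032
Current forward F = (S − I)·e^(rT) = (133.74 − 3.0032)·e^(0.0668·6/12) = 130.7368 × 1.033964 = 135.1771
Value (long) = (F − K)·e^(−rT) = (135.1771 − 131.68) × 0.967152 = 3.3822
Value = C$3.38

C$3.38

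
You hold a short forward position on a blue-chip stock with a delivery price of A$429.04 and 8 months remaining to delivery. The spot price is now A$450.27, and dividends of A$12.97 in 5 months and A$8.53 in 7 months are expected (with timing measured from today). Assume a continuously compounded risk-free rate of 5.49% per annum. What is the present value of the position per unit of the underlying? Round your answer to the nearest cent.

PV(remaining dividends) I = 12.97·e^(−0.0549·5/12) + 8.53·e^(−0.0549·7/12) = 20.9378
Current forward F = (S − I)·e^(rT) = (450.27 − 20.9378)·e^(0.0549·8/12) = 429.3322 × 1.037278 = 445.3368
Value (long) = (F − K)·e^(−rT) = (445.3368 − 429.04) × 0.964062 = 15.7111
Short position value = −(long value) = -A$15.71

-A$15.71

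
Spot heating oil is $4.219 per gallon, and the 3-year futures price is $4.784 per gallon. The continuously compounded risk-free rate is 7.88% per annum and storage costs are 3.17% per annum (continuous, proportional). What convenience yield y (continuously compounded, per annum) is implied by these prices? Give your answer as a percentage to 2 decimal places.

F = S·e^((r+u−y)T) ⇒ (r+u−y) = ln(F/S)/T
ln(4.784/4.219) = 0.125679; /T ⇒ 0.041893
y = r + u − ln(F/S)/T = 0.0788 + 0.0317 − 0.041893 = 0.068607
y = 6.86%

6.86%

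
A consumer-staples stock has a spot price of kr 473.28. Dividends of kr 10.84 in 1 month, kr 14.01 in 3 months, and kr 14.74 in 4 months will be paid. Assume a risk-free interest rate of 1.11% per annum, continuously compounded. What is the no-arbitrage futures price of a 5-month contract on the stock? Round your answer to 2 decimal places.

PV(dividends) I = 10.84·e^(−0.0111·1/12) + 14.01·e^(−0.0111·3/12) + 14.74·e^(−0.0111·4/12)
I = 10.8300 + 13.9712 + 14.6856 = 39.4868
F = (S − I)·e^(rT) = (473.28 − 39.4868) · e^(0.0111·5/12)
= 433.7932 · e^0.004625 = 433.7932 × 1.004636 = kr 435.80

kr 435.80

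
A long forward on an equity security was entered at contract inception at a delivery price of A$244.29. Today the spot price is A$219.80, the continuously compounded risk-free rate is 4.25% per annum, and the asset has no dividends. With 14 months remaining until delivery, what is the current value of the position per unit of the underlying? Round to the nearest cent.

Current fair forward for the remaining 14 months: F = S·e^(r·T), r = 0.0425
F = 219.80 · e^(0.0425 × 14/12) = 219.80 × 1.050833 = 230.9731
Value of long forward = (F − K)·e^(−rT) = (230.9731 − 244.29) · e^(−0.0425·14/12)
= -13.3169 × 0.951626 = -12.67

-A$12.67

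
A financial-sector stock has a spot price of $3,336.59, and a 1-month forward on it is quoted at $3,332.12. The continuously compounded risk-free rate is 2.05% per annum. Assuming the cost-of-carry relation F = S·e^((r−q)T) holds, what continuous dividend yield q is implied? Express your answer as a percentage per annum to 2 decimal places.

3.66%

From F = S·e^((r−q)T): (r − q) = ln(F/S)/T
ln(3332.12/3336.59) = ln(0.998660) = -0.001341
(r − q) = -0.001341 / (1/12) = -0.016092
q = r − ln(F/S)/T = 0.0205 + 0.016092 = 0.036592
q = 3.66%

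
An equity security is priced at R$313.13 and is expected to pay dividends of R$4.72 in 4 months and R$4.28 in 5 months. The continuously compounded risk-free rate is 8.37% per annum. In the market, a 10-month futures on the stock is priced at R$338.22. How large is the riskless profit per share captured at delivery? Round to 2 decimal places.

PV(dividends) I = 4.72·e^(−0.0837·4/12) + 4.28·e^(−0.0837·5/12) = 8.7234
Fair futures F* = (S − I)·e^(rT) = (313.13 − 8.7234)·e^0.069750 = 304.4066 × 1.072240 = 326.3969
Market R$338.22 > fair 326.3969: forward overpriced → cash-and-carry (borrow at r, buy the stock and collect the dividends, short the forward).
Profit at T = |F_mkt − F*| = |338.22 − 326.3969| = R$11.82 per share

R$11.82 per share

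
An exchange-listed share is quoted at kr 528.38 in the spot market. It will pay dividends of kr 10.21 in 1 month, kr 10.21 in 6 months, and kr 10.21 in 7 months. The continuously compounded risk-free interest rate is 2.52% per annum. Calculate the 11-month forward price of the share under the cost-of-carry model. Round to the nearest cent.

PV(dividends) I = 10.21·e^(−0.0252·1/12) + 10.21·e^(−0.0252·6/12) + 10.21·e^(−0.0252·7/12)
I = 10.1886 + 10.0822 + 10.0610 = 30.3318
F = (S − I)·e^(rT) = (528.38 − 30.3318) · e^(0.0252·11/12)
= 498.0482 · e^0.023100 = 498.0482 × 1.023369 = kr 509.69

kr 509.69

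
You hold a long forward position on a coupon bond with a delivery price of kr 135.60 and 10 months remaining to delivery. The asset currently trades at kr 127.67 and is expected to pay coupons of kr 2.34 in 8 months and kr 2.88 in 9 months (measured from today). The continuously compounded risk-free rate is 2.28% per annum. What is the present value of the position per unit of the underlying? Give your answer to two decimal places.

-kr 10.51

PV(remaining coupons) I = 2.34·e^(−0.0228·8/12) + 2.88·e^(−0.0228·9/12) = 5.1359
Current forward F = (S − I)·e^(rT) = (127.67 − 5.1359)·e^(0.0228·10/12) = 122.5341 × 1.019182 = 124.8845
Value (long) = (F − K)·e^(−rT) = (124.8845 − 135.60) × 0.981179 = -10.5138
Value = -kr 10.51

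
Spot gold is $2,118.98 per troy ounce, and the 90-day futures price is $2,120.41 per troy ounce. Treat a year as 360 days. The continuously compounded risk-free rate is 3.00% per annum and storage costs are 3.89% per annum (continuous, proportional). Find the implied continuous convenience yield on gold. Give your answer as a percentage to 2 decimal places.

F = S·e^((r+u−y)T) ⇒ (r+u−y) = ln(F/S)/T
ln(2120.41/2118.98) = 0.000675; /T ⇒ 0.002700
y = r + u − ln(F/S)/T = 0.0300 + 0.0389 − 0.002700 = 0.066200
y = 6.62%

6.62%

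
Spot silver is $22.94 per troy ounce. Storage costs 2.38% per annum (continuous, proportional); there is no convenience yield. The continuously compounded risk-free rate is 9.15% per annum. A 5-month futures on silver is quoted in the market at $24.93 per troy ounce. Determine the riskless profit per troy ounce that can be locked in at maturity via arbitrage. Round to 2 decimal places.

$0.86 per troy ounce

Fair futures: F* = S·e^(carry·T), with carry = (r + u) = 0.0915 + 0.0238 = 0.1153
F* = 22.94 · e^(0.1153 × 5/12) = 22.94 · e^0.048042 = 22.94 × 1.049215 = $24.0690
Market $24.93 > fair $24.0690: forward overpriced → cash-and-carry (buy spot, short the forward).
At maturity, profit = |F_mkt − F*| = |24.93 − 24.0690| = $0.86 per troy ounce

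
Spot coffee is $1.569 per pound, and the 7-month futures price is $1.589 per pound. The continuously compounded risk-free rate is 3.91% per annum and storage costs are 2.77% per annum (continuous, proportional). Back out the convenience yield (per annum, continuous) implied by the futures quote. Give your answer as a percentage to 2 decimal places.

4.51%

F = S·e^((r+u−y)T) ⇒ (r+u−y) = ln(F/S)/T
ln(1.589/1.569) = 0.012666; /T ⇒ 0.021713
y = r + u − ln(F/S)/T = 0.0391 + 0.0277 − 0.021713 = 0.045087
y = 4.51%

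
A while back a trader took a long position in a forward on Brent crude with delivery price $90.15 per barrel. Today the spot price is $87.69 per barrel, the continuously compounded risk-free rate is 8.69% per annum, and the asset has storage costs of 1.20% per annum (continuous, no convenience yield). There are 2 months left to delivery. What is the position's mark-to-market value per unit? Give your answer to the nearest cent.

Current fair forward for the remaining 2 months: F = S·e^((r + u)·T), (r + u) = 0.0869 + 0.0120 = 0.0989
F = 87.69 · e^(0.0989 × 2/12) = 87.69 × 1.016620 = 89.1474
Value of long forward = (F − K)·e^(−rT) = (89.1474 − 90.15) · e^(−0.0869·2/12)
= -1.0026 × 0.985621 = -0.99

-$0.99 per barrel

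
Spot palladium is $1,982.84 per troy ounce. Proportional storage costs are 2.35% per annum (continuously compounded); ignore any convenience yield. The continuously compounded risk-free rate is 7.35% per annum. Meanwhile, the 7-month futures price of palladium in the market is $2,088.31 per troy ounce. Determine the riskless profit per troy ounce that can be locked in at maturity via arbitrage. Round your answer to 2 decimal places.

Fair futures: F* = S·e^(carry·T), with carry = (r + u) = 0.0735 + 0.0235 = 0.0970
F* = 1982.84 · e^(0.0970 × 7/12) = 1982.84 · e^0.05658333 = 1982.84 × 1.05821479 = $2098.2706
Market $2088.31 < fair $2098.2706: forward underpriced → reverse cash-and-carry (short spot, go long the forward).
At maturity, profit = |F_mkt − F*| = |2088.31 − 2098.2706| = $9.96 per troy ounce

$9.96 per troy ounce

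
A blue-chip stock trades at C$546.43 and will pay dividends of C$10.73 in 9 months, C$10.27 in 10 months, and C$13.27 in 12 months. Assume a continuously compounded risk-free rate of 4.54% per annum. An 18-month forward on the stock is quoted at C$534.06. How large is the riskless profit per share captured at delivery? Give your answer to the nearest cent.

PV(dividends) I = 10.73·e^(−0.0454·9/12) + 10.27·e^(−0.0454·10/12) + 13.27·e^(−0.0454·12/12) = 32.9405
Fair forward F* = (S − I)·e^(rT) = (546.43 − 32.9405)·e^0.068100 = 513.4895 × 1.070472 = 549.6761
Market C$534.06 < fair 549.6761: forward underpriced → reverse cash-and-carry (short the stock, invest proceeds at r, pay the dividends, go long the forward).
Profit at T = |F_mkt − F*| = |534.06 − 549.6761| = C$15.62 per share

C$15.62 per share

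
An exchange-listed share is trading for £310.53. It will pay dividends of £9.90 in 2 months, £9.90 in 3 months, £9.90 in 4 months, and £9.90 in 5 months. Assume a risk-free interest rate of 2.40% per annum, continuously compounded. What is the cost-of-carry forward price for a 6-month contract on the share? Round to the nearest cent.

PV(dividends) I = 9.90·e^(−0.0240·2/12) + 9.90·e^(−0.0240·3/12) + 9.90·e^(−0.0240·4/12) + 9.90·e^(−0.0240·5/12)
I = 9.8605 + 9.8408 + 9.8211 + 9.8015 = 39.3239
F = (S − I)·e^(rT) = (310.53 − 39.3239) · e^(0.0240·6/12)
= 271.2061 · e^0.012000 = 271.2061 × 1.012072 = £274.48

£274.48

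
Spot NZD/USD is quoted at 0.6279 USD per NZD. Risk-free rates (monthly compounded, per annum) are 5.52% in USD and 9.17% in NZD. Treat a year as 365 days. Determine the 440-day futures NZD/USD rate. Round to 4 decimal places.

0.6010

By covered interest parity, F = S · (1+r_USD/12)^(12T) / (1+r_NZD/12)^(12T)
= 0.6279 × 1.068643 / 1.116415 = 0.6279 × 0.957209
F = 0.6010 USD per NZD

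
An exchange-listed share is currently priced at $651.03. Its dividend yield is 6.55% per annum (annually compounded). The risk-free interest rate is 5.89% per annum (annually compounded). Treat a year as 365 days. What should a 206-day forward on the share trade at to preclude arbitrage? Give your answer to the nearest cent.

F = S · (1+r)^T / (1+q)^T
= 651.03 × 1.032827 / 1.036456 = 651.03 × 0.996499
F = $648.75

$648.75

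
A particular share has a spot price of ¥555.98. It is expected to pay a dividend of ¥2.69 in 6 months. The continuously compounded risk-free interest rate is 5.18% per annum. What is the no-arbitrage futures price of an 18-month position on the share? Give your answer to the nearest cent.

¥598.07

PV(dividends) I = 2.69·e^(−0.0518·6/12)
I = 2.6212
F = (S − I)·e^(rT) = (555.98 − 2.6212) · e^(0.0518·18/12)
= 553.3588 · e^0.077700 = 553.3588 × 1.080798 = ¥598.07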